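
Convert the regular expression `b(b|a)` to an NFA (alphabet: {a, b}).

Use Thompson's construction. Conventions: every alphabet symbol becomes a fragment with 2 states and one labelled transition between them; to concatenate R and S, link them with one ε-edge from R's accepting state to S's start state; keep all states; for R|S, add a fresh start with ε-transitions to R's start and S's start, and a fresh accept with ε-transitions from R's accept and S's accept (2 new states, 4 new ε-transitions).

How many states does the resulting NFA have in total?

Per subexpression:
Each of the 3 symbol leaves contributes a 2-state fragment.
  b|a : 6 states
  b(b|a) : 8 states

8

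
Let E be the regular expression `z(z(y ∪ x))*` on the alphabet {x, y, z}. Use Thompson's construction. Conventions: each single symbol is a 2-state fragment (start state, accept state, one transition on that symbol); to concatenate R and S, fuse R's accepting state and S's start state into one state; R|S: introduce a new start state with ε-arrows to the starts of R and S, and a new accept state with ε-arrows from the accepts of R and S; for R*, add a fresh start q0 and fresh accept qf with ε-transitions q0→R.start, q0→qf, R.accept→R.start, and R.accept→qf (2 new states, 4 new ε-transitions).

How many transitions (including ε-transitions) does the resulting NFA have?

12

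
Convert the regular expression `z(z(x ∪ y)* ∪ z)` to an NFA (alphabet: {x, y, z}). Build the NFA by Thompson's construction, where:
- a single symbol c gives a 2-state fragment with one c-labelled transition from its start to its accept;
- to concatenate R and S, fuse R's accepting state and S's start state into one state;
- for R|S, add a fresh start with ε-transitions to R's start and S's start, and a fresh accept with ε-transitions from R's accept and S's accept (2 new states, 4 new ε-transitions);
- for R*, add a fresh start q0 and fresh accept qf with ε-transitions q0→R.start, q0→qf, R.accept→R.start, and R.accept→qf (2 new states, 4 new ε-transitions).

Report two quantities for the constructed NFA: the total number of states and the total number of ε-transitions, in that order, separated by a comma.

Recursing over subexpressions:
Each of the 5 symbol leaves contributes 2 states and 0 ε-transitions.
  x ∪ y → 6 states, 4 ε-transitions
  (x ∪ y)* → 8 states, 8 ε-transitions
  z(x ∪ y)* → 9 states, 8 ε-transitions
  z(x ∪ y)* ∪ z → 13 states, 12 ε-transitions
  z(z(x ∪ y)* ∪ z) → 14 states, 12 ε-transitions

14, 12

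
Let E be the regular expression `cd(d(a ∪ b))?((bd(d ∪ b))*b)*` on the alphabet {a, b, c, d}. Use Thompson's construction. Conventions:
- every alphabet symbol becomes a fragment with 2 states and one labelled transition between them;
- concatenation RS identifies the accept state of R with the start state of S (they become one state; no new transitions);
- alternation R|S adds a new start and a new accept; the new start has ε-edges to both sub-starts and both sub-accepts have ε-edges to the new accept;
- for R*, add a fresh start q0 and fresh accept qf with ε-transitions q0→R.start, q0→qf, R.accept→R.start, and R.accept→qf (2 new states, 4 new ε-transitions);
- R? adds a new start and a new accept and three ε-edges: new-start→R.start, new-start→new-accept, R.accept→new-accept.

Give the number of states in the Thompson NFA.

23

Per subexpression:
Each of the 10 symbol leaves contributes a 2-state fragment.
  a ∪ b : 6 states
  d(a ∪ b) : 7 states
  (d(a ∪ b))? : 9 states
  d ∪ b : 6 states
  bd(d ∪ b) : 8 states
  (bd(d ∪ b))* : 10 states
  (bd(d ∪ b))*b : 11 states
  ((bd(d ∪ b))*b)* : 13 states
  cd(d(a ∪ b))?((bd(d ∪ b))*b)* : 23 states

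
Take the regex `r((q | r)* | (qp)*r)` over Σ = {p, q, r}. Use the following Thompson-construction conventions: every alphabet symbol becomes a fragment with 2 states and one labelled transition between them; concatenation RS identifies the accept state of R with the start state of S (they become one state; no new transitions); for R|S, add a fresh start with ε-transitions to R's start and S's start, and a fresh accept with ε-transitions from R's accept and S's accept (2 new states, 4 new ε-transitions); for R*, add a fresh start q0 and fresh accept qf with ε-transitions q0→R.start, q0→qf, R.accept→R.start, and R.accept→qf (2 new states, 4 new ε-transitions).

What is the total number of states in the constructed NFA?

Building bottom-up:
Each of the 6 symbol leaves contributes a 2-state fragment.
  q | r — 6 states
  (q | r)* — 8 states
  qp — 3 states
  (qp)* — 5 states
  (qp)*r — 6 states
  (q | r)* | (qp)*r — 16 states
  r((q | r)* | (qp)*r) — 17 states

17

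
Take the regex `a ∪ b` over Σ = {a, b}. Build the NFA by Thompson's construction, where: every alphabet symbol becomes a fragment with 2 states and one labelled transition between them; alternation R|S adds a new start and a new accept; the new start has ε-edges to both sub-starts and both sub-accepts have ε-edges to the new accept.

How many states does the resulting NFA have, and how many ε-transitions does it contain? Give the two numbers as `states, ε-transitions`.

Recursing over subexpressions:
Each of the 2 symbol leaves contributes 2 states and 0 ε-transitions.
  a ∪ b = 6 states, 4 ε-transitions

6, 4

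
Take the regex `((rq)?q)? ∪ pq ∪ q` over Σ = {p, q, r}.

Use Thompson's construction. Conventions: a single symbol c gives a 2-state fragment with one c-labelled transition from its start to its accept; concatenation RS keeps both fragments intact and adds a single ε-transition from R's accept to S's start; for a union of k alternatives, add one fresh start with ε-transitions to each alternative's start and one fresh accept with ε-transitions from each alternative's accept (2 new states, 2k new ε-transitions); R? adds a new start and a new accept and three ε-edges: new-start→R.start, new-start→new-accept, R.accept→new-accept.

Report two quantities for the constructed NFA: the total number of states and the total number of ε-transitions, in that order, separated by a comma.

18, 15

Bottom-up over the parse tree:
Each of the 6 symbol leaves contributes 2 states and 0 ε-transitions.
  rq : 4 states, 1 ε-transition
  (rq)? : 6 states, 4 ε-transitions
  (rq)?q : 8 states, 5 ε-transitions
  ((rq)?q)? : 10 states, 8 ε-transitions
  pq : 4 states, 1 ε-transition
  ((rq)?q)? ∪ pq ∪ q : 18 states, 15 ε-transitions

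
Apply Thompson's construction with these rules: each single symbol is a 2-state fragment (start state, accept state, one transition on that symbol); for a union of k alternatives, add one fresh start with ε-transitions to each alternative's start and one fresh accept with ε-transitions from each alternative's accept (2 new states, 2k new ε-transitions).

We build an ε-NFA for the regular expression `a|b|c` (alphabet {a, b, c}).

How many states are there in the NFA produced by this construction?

8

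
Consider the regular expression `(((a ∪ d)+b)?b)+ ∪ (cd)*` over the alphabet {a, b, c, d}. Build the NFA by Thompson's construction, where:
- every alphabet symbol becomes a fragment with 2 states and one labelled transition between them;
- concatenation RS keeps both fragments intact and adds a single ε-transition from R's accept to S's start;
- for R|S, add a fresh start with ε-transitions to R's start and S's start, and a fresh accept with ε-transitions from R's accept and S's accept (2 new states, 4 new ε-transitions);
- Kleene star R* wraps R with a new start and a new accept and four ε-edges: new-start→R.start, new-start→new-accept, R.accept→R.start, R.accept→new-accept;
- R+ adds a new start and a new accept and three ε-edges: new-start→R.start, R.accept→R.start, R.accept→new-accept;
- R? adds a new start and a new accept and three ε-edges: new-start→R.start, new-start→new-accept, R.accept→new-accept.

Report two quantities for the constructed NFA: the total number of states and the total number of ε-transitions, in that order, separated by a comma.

Bottom-up over the parse tree:
Each of the 6 symbol leaves contributes 2 states and 0 ε-transitions.
  a ∪ d — 6 states, 4 ε-transitions
  (a ∪ d)+ — 8 states, 7 ε-transitions
  (a ∪ d)+b — 10 states, 8 ε-transitions
  ((a ∪ d)+b)? — 12 states, 11 ε-transitions
  ((a ∪ d)+b)?b — 14 states, 12 ε-transitions
  (((a ∪ d)+b)?b)+ — 16 states, 15 ε-transitions
  cd — 4 states, 1 ε-transition
  (cd)* — 6 states, 5 ε-transitions
  (((a ∪ d)+b)?b)+ ∪ (cd)* — 24 states, 24 ε-transitions

24, 24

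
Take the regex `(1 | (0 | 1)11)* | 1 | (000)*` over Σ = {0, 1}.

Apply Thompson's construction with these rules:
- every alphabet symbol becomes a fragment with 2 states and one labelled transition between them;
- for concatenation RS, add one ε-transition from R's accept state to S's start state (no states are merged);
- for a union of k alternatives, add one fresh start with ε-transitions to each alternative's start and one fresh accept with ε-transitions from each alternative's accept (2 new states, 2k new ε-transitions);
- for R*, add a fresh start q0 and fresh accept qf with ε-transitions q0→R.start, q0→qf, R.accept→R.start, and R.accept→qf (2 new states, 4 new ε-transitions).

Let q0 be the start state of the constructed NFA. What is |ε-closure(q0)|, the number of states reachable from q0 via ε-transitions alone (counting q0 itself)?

13

Let C(F) = |ε-closure(F.start)| within fragment F, and note whether F accepts ε. Symbol fragments have C = 1 and do not accept ε. Then:
  0 | 1 : C = 1 + 1 + 1 = 3 (the new accept is not ε-reachable since no branch accepts ε)
  (0 | 1)11 : C equals the left operand's closure size = 3 (its accept is not ε-reachable, so the closure stops there)
  1 | (0 | 1)11 : C = 1 + 1 + 3 = 5 (the new accept is not ε-reachable since no branch accepts ε)
  (1 | (0 | 1)11)* : the star's fresh start ε-reaches both the body's start and the fresh accept: C = 2 + 5 = 7
  000 : same as the first factor's closure: C = 1
  (000)* : C = 1 (new start) + 1 (body) + 1 (new accept) = 3
  (1 | (0 | 1)11)* | 1 | (000)* : C = 1 (new start) + (7 + 1 + 3) + 1 (new accept, since some branch ε-reaches its own accept) = 13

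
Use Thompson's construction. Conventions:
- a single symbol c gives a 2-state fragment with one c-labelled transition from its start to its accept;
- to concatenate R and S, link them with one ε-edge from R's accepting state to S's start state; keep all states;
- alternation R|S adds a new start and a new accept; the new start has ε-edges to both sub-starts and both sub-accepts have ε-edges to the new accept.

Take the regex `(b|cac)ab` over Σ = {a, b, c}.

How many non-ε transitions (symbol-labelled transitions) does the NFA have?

6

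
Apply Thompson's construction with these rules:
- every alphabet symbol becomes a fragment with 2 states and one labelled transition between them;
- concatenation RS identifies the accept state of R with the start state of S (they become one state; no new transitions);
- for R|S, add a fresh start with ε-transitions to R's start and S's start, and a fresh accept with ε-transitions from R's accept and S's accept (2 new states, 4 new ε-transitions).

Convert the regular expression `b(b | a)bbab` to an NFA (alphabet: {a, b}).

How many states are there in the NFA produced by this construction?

11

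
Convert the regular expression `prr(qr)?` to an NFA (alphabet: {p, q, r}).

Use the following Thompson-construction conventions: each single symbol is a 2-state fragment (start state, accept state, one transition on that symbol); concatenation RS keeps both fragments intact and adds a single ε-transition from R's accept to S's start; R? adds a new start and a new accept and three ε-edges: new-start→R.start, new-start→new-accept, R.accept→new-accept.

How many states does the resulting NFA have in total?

By structural recursion:
Each of the 5 symbol leaves contributes a 2-state fragment.
  qr → 4 states
  (qr)? → 6 states
  prr(qr)? → 12 states

12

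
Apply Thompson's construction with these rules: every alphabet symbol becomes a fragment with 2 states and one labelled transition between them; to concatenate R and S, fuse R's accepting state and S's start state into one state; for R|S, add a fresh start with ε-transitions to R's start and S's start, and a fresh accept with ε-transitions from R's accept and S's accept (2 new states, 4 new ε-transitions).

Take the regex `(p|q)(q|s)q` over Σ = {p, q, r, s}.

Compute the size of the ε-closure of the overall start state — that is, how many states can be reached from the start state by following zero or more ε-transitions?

3

Work bottom-up. For each fragment F, track |ε-closure(F.start)| and whether F's accept lies in that closure (i.e. whether F accepts ε). A single-symbol fragment has closure size 1 and does not accept ε.
  p|q — |closure| = 1 + 1 + 1 = 3 (the new accept is not ε-reachable since no branch accepts ε)
  q|s — new start ε-reaches every alternative's start; none of them accept ε, so the new accept is not reached: |closure| = 1 + 1 + 1 = 3
  (p|q)(q|s)q — |closure| equals the left operand's closure size = 3 (its accept is not ε-reachable, so the closure stops there)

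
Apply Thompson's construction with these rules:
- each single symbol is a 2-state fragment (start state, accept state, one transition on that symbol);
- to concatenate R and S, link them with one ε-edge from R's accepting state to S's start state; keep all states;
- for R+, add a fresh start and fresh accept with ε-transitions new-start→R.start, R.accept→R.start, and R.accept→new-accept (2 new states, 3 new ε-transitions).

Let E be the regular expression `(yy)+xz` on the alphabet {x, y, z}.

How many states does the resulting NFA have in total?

10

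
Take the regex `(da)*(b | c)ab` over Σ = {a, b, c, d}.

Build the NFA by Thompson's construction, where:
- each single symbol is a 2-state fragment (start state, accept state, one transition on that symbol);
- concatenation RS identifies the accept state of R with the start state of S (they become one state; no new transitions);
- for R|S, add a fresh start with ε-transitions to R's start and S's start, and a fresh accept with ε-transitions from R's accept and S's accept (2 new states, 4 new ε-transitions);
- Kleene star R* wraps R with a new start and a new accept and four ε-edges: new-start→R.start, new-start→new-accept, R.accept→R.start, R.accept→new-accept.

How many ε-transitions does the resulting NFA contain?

By structural recursion:
Each of the 6 symbol leaves contributes 0 ε-transitions.
  da = 0 ε-transitions
  (da)* = 4 ε-transitions
  b | c = 4 ε-transitions
  (da)*(b | c)ab = 8 ε-transitions

8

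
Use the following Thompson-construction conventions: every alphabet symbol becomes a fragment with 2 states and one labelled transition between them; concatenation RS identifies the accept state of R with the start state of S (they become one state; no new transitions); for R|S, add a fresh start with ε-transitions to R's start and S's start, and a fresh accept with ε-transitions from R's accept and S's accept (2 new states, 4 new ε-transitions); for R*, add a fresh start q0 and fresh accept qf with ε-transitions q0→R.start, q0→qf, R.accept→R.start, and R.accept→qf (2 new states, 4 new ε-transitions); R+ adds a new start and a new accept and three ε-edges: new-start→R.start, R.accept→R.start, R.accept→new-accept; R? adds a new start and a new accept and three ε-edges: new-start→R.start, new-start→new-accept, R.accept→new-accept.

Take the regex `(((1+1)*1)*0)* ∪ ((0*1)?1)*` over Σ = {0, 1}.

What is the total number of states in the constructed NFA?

Bottom-up over the parse tree:
Each of the 7 symbol leaves contributes a 2-state fragment.
  1+ — 4 states
  1+1 — 5 states
  (1+1)* — 7 states
  (1+1)*1 — 8 states
  ((1+1)*1)* — 10 states
  ((1+1)*1)*0 — 11 states
  (((1+1)*1)*0)* — 13 states
  0* — 4 states
  0*1 — 5 states
  (0*1)? — 7 states
  (0*1)?1 — 8 states
  ((0*1)?1)* — 10 states
  (((1+1)*1)*0)* ∪ ((0*1)?1)* — 25 states

25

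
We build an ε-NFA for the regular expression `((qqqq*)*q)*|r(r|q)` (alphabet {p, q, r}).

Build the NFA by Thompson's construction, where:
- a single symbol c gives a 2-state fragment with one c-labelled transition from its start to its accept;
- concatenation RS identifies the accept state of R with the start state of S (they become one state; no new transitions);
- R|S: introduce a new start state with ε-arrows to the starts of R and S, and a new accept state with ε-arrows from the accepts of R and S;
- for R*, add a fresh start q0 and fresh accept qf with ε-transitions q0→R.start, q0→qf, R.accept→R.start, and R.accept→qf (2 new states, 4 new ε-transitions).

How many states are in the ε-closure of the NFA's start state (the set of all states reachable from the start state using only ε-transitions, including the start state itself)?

8

Work bottom-up. For each fragment F, track |ε-closure(F.start)| and whether F's accept lies in that closure (i.e. whether F accepts ε). A single-symbol fragment has closure size 1 and does not accept ε.
  q* → |closure| = 1 (new start) + 1 (body) + 1 (new accept) = 3
  qqqq* → |closure| equals the left operand's closure size = 1 (its accept is not ε-reachable, so the closure stops there)
  (qqqq*)* → |closure| = 1 (new start) + 1 (body) + 1 (new accept) = 3
  (qqqq*)*q → |closure| = 3 + (1−1) = 3 (closure spills across the concat boundary because the left factor accepts ε)
  ((qqqq*)*q)* → the star's fresh start ε-reaches both the body's start and the fresh accept: |closure| = 2 + 3 = 5
  r|q → |closure| = 1 + 1 + 1 = 3 (the new accept is not ε-reachable since no branch accepts ε)
  r(r|q) → |closure| equals the left operand's closure size = 1 (its accept is not ε-reachable, so the closure stops there)
  ((qqqq*)*q)*|r(r|q) → |closure| = 1 (new start) + (5 + 1) + 1 (new accept, since some branch ε-reaches its own accept) = 8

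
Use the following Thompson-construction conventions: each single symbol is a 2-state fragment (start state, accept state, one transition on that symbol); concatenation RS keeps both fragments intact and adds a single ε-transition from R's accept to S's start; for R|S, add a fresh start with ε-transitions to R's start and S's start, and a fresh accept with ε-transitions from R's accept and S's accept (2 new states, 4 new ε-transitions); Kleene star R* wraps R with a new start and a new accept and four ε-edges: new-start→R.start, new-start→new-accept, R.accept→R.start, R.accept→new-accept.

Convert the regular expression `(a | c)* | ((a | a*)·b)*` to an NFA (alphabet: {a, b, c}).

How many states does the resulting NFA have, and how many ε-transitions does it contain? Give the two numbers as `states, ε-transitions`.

Building bottom-up:
Each of the 5 symbol leaves contributes 2 states and 0 ε-transitions.
  a | c : 6 states, 4 ε-transitions
  (a | c)* : 8 states, 8 ε-transitions
  a* : 4 states, 4 ε-transitions
  a | a* : 8 states, 8 ε-transitions
  (a | a*)·b : 10 states, 9 ε-transitions
  ((a | a*)·b)* : 12 states, 13 ε-transitions
  (a | c)* | ((a | a*)·b)* : 22 states, 25 ε-transitions

22, 25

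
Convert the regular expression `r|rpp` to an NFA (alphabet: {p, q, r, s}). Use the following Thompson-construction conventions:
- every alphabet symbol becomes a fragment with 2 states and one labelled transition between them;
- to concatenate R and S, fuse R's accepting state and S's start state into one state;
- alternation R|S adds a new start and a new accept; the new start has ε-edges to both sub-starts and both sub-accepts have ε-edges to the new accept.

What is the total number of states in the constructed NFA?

Recursing over subexpressions:
Each of the 4 symbol leaves contributes a 2-state fragment.
  rpp : 4 states
  r|rpp : 8 states

8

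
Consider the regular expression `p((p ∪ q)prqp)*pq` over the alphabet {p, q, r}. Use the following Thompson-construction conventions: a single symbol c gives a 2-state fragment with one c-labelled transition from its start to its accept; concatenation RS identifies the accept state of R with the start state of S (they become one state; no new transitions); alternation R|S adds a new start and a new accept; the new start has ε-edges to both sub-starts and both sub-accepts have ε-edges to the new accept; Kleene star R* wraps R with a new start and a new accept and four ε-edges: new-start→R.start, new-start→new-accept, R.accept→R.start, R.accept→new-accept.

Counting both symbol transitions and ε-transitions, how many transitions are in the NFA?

Recursing over subexpressions:
Each of the 9 symbol leaves contributes 1 transition (1 symbol, 0 ε).
  p ∪ q : 6 transitions (2 symbol, 4 ε)
  (p ∪ q)prqp : 10 transitions (6 symbol, 4 ε)
  ((p ∪ q)prqp)* : 14 transitions (6 symbol, 8 ε)
  p((p ∪ q)prqp)*pq : 17 transitions (9 symbol, 8 ε)

17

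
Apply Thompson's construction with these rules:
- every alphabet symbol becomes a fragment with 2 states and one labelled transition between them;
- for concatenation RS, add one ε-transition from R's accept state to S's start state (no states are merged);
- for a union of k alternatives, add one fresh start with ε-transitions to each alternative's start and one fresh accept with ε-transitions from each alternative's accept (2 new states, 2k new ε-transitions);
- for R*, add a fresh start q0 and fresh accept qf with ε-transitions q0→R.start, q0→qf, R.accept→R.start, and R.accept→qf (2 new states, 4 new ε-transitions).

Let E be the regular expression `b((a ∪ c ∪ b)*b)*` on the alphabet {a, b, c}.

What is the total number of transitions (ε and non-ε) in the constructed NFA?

Recursing over subexpressions:
Each of the 5 symbol leaves contributes 1 transition (1 symbol, 0 ε).
  a ∪ c ∪ b : 9 transitions (3 symbol, 6 ε)
  (a ∪ c ∪ b)* : 13 transitions (3 symbol, 10 ε)
  (a ∪ c ∪ b)*b : 15 transitions (4 symbol, 11 ε)
  ((a ∪ c ∪ b)*b)* : 19 transitions (4 symbol, 15 ε)
  b((a ∪ c ∪ b)*b)* : 21 transitions (5 symbol, 16 ε)

21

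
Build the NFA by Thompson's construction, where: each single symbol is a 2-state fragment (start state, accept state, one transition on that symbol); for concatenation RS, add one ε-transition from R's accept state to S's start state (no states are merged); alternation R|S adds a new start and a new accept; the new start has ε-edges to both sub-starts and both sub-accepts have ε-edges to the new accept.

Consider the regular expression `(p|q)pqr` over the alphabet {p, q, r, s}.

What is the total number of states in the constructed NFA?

12

Bottom-up over the parse tree:
Each of the 5 symbol leaves contributes a 2-state fragment.
  p|q — 6 states
  (p|q)pqr — 12 states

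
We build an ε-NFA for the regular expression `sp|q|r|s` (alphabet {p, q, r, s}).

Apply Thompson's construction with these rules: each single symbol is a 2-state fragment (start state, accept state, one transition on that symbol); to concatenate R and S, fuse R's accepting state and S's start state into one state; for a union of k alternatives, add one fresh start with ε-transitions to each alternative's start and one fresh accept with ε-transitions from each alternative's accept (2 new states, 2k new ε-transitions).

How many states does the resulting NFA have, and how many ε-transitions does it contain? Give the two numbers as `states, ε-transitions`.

11, 8

Bottom-up over the parse tree:
Each of the 5 symbol leaves contributes 2 states and 0 ε-transitions.
  sp — 3 states, 0 ε-transitions
  sp|q|r|s — 11 states, 8 ε-transitions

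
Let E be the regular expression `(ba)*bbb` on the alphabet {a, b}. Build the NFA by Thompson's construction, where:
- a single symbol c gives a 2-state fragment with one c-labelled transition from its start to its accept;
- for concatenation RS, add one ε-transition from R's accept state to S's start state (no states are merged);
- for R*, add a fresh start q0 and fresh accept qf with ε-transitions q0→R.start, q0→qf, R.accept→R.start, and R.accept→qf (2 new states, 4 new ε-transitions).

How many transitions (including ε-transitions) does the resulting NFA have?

Building bottom-up:
Each of the 5 symbol leaves contributes 1 transition (1 symbol, 0 ε).
  ba — 3 transitions (2 symbol, 1 ε)
  (ba)* — 7 transitions (2 symbol, 5 ε)
  (ba)*bbb — 13 transitions (5 symbol, 8 ε)

13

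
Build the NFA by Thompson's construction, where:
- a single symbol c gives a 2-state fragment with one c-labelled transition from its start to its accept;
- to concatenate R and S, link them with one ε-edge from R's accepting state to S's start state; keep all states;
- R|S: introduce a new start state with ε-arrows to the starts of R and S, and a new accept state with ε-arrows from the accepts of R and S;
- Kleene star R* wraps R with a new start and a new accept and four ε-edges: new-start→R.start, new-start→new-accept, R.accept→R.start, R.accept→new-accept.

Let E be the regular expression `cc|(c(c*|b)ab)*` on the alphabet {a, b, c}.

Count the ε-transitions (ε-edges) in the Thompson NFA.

20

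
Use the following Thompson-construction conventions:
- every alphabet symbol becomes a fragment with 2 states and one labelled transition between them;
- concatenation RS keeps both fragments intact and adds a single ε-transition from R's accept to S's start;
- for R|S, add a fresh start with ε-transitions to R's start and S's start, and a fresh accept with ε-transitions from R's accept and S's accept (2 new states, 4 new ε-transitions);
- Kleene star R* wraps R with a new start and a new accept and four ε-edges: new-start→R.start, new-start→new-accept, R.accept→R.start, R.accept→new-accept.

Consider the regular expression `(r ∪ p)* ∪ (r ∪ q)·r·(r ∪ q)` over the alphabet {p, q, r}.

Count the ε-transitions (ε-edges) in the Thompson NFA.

22

By structural recursion:
Each of the 7 symbol leaves contributes 0 ε-transitions.
  r ∪ p — 4 ε-transitions
  (r ∪ p)* — 8 ε-transitions
  r ∪ q — 4 ε-transitions
  r ∪ q — 4 ε-transitions
  (r ∪ q)·r·(r ∪ q) — 10 ε-transitions
  (r ∪ p)* ∪ (r ∪ q)·r·(r ∪ q) — 22 ε-transitions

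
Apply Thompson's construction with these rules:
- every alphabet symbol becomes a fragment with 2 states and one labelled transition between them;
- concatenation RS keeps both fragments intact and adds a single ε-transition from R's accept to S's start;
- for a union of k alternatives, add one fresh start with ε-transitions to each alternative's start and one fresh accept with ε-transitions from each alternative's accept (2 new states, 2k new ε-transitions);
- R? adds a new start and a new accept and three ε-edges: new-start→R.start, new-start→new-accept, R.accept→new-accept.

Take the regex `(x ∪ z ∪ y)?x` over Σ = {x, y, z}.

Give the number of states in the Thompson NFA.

Recursing over subexpressions:
Each of the 4 symbol leaves contributes a 2-state fragment.
  x ∪ z ∪ y = 8 states
  (x ∪ z ∪ y)? = 10 states
  (x ∪ z ∪ y)?x = 12 states

12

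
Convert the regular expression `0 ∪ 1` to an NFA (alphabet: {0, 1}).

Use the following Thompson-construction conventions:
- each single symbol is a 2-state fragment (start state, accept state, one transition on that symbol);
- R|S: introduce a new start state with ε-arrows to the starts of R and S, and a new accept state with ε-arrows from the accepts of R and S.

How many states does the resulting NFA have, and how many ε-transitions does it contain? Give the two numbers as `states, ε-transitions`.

6, 4

Bottom-up over the parse tree:
Each of the 2 symbol leaves contributes 2 states and 0 ε-transitions.
  0 ∪ 1 — 6 states, 4 ε-transitions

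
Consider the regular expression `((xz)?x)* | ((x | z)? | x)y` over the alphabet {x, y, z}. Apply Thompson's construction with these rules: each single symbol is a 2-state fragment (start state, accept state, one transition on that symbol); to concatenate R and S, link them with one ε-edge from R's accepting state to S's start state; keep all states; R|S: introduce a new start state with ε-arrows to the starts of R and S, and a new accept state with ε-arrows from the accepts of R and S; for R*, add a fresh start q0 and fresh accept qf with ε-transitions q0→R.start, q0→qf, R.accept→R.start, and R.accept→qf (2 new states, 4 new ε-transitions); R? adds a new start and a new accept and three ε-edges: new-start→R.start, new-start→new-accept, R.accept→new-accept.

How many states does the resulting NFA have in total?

26

By structural recursion:
Each of the 7 symbol leaves contributes a 2-state fragment.
  xz = 4 states
  (xz)? = 6 states
  (xz)?x = 8 states
  ((xz)?x)* = 10 states
  x | z = 6 states
  (x | z)? = 8 states
  (x | z)? | x = 12 states
  ((x | z)? | x)y = 14 states
  ((xz)?x)* | ((x | z)? | x)y = 26 states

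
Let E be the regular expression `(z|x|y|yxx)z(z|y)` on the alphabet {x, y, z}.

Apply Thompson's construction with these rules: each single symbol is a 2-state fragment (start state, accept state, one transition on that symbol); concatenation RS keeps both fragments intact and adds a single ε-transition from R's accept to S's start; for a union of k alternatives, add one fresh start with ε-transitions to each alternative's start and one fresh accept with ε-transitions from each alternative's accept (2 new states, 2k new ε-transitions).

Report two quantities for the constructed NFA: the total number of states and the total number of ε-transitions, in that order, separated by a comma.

22, 16

Per subexpression:
Each of the 9 symbol leaves contributes 2 states and 0 ε-transitions.
  yxx → 6 states, 2 ε-transitions
  z|x|y|yxx → 14 states, 10 ε-transitions
  z|y → 6 states, 4 ε-transitions
  (z|x|y|yxx)z(z|y) → 22 states, 16 ε-transitions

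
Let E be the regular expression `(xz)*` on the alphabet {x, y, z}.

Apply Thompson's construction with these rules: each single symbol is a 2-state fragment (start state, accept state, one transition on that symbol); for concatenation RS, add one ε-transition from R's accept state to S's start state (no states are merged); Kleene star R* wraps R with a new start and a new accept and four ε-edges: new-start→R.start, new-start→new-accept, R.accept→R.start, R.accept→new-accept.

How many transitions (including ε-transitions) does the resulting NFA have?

7

Per subexpression:
Each of the 2 symbol leaves contributes 1 transition (1 symbol, 0 ε).
  xz → 3 transitions (2 symbol, 1 ε)
  (xz)* → 7 transitions (2 symbol, 5 ε)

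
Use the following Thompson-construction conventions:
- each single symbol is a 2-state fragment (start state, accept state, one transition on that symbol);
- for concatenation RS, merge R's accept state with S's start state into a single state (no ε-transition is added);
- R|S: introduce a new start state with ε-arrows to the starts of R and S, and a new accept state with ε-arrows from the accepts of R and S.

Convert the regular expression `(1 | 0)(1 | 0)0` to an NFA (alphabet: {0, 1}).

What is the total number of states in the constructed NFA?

12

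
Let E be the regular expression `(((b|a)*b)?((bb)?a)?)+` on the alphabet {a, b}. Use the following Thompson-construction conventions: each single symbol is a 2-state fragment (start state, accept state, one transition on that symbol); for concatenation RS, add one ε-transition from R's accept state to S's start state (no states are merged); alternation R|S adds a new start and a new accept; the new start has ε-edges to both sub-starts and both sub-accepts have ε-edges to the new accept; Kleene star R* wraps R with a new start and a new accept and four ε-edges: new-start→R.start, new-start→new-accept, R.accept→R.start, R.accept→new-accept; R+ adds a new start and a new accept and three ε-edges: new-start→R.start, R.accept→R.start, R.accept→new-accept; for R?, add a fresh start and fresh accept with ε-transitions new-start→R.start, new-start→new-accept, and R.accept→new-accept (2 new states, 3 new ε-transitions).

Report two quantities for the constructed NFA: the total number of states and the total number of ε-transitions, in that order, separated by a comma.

24, 24

Bottom-up over the parse tree:
Each of the 6 symbol leaves contributes 2 states and 0 ε-transitions.
  b|a = 6 states, 4 ε-transitions
  (b|a)* = 8 states, 8 ε-transitions
  (b|a)*b = 10 states, 9 ε-transitions
  ((b|a)*b)? = 12 states, 12 ε-transitions
  bb = 4 states, 1 ε-transition
  (bb)? = 6 states, 4 ε-transitions
  (bb)?a = 8 states, 5 ε-transitions
  ((bb)?a)? = 10 states, 8 ε-transitions
  ((b|a)*b)?((bb)?a)? = 22 states, 21 ε-transitions
  (((b|a)*b)?((bb)?a)?)+ = 24 states, 24 ε-transitions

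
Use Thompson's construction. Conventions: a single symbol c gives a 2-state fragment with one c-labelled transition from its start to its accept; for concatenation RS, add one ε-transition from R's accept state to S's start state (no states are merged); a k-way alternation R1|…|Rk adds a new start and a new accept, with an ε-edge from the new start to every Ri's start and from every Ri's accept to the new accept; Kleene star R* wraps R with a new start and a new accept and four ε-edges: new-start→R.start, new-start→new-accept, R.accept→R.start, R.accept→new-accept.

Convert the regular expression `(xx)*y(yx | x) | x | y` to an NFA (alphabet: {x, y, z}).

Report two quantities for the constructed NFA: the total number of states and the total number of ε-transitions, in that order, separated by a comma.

22, 18

Per subexpression:
Each of the 8 symbol leaves contributes 2 states and 0 ε-transitions.
  xx : 4 states, 1 ε-transition
  (xx)* : 6 states, 5 ε-transitions
  yx : 4 states, 1 ε-transition
  yx | x : 8 states, 5 ε-transitions
  (xx)*y(yx | x) : 16 states, 12 ε-transitions
  (xx)*y(yx | x) | x | y : 22 states, 18 ε-transitions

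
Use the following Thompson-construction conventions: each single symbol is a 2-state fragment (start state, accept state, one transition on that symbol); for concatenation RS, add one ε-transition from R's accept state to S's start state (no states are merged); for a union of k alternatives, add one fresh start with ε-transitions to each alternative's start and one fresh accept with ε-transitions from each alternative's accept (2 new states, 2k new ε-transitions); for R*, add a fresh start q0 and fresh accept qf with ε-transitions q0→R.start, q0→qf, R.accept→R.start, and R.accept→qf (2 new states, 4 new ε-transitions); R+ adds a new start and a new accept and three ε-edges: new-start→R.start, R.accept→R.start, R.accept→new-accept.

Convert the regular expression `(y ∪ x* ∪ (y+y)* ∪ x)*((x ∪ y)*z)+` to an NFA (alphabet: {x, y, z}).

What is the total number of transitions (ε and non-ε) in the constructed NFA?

45

By structural recursion:
Each of the 8 symbol leaves contributes 1 transition (1 symbol, 0 ε).
  x* = 5 transitions (1 symbol, 4 ε)
  y+ = 4 transitions (1 symbol, 3 ε)
  y+y = 6 transitions (2 symbol, 4 ε)
  (y+y)* = 10 transitions (2 symbol, 8 ε)
  y ∪ x* ∪ (y+y)* ∪ x = 25 transitions (5 symbol, 20 ε)
  (y ∪ x* ∪ (y+y)* ∪ x)* = 29 transitions (5 symbol, 24 ε)
  x ∪ y = 6 transitions (2 symbol, 4 ε)
  (x ∪ y)* = 10 transitions (2 symbol, 8 ε)
  (x ∪ y)*z = 12 transitions (3 symbol, 9 ε)
  ((x ∪ y)*z)+ = 15 transitions (3 symbol, 12 ε)
  (y ∪ x* ∪ (y+y)* ∪ x)*((x ∪ y)*z)+ = 45 transitions (8 symbol, 37 ε)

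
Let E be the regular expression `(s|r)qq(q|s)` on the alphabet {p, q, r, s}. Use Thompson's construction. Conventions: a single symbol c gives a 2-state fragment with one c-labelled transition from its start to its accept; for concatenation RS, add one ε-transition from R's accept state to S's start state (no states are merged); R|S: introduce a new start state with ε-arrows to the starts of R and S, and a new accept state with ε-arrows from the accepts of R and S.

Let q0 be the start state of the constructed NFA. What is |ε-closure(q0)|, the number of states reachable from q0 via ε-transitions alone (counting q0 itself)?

3

Let C(F) = |ε-closure(F.start)| within fragment F, and note whether F accepts ε. Symbol fragments have C = 1 and do not accept ε. Then:
  s|r — |closure| = 1 + 1 + 1 = 3 (the new accept is not ε-reachable since no branch accepts ε)
  q|s — |closure| = 1 + 1 + 1 = 3 (the new accept is not ε-reachable since no branch accepts ε)
  (s|r)qq(q|s) — same as the first factor's closure: |closure| = 3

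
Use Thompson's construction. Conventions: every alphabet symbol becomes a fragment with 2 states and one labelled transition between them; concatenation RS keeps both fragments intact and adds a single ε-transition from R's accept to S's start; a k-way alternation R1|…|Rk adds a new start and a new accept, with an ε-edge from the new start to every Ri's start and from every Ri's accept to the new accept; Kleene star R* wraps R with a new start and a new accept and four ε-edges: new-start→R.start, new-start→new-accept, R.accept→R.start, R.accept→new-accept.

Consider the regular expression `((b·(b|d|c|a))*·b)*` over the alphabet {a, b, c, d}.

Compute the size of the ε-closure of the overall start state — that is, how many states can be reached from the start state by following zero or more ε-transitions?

Compute the ε-closure size of each fragment's start state recursively; a symbol fragment's start has no outgoing ε-edge, so its closure is just itself (size 1).
  b|d|c|a : new start ε-reaches every alternative's start; none of them accept ε, so the new accept is not reached: |ε-closure| = 1 + 1 + 1 + 1 + 1 = 5
  b·(b|d|c|a) : same as the first factor's closure: |ε-closure| = 1
  (b·(b|d|c|a))* : the star's fresh start ε-reaches both the body's start and the fresh accept: |ε-closure| = 2 + 1 = 3
  (b·(b|d|c|a))*·b : the left operand accepts ε, so the closure extends into the next operand (via the concat ε-link); |ε-closure| = 3 + 1 = 4
  ((b·(b|d|c|a))*·b)* : the star's fresh start ε-reaches both the body's start and the fresh accept: |ε-closure| = 2 + 4 = 6

6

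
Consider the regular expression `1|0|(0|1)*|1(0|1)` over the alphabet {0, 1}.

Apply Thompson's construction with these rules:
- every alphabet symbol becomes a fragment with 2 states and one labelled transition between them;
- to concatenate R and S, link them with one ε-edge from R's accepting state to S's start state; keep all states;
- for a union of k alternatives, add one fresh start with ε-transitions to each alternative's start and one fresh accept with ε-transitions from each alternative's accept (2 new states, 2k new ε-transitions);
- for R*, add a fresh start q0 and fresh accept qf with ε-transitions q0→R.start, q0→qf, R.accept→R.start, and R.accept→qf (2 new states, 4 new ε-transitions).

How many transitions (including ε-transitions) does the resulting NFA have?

Bottom-up over the parse tree:
Each of the 7 symbol leaves contributes 1 transition (1 symbol, 0 ε).
  0|1 : 6 transitions (2 symbol, 4 ε)
  (0|1)* : 10 transitions (2 symbol, 8 ε)
  0|1 : 6 transitions (2 symbol, 4 ε)
  1(0|1) : 8 transitions (3 symbol, 5 ε)
  1|0|(0|1)*|1(0|1) : 28 transitions (7 symbol, 21 ε)

28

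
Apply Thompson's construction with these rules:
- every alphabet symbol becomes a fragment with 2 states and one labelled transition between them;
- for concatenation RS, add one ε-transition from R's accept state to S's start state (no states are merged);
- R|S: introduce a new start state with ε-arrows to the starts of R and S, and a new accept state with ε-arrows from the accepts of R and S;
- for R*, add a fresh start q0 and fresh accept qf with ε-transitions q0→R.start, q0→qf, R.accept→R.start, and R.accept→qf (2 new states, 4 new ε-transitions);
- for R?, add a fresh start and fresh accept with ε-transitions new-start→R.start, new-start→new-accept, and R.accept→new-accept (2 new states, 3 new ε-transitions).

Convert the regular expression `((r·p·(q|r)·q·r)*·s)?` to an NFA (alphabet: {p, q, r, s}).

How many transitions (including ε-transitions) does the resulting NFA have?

23

Recursing over subexpressions:
Each of the 7 symbol leaves contributes 1 transition (1 symbol, 0 ε).
  q|r — 6 transitions (2 symbol, 4 ε)
  r·p·(q|r)·q·r — 14 transitions (6 symbol, 8 ε)
  (r·p·(q|r)·q·r)* — 18 transitions (6 symbol, 12 ε)
  (r·p·(q|r)·q·r)*·s — 20 transitions (7 symbol, 13 ε)
  ((r·p·(q|r)·q·r)*·s)? — 23 transitions (7 symbol, 16 ε)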